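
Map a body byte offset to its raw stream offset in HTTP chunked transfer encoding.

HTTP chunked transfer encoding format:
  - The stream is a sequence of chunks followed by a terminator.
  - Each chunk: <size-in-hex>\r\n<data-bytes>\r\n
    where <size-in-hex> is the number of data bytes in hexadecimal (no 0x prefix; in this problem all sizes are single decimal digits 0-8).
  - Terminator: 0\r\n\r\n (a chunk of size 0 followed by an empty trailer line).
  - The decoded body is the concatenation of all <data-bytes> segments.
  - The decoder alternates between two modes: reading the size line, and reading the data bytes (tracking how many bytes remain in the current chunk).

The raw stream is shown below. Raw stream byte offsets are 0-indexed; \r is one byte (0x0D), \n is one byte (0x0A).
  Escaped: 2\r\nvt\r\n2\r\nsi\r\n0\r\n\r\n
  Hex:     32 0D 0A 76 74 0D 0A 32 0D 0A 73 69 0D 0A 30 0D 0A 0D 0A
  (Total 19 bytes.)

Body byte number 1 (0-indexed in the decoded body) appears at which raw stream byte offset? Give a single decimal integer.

Answer: 4

Derivation:
Chunk 1: stream[0..1]='2' size=0x2=2, data at stream[3..5]='vt' -> body[0..2], body so far='vt'
Chunk 2: stream[7..8]='2' size=0x2=2, data at stream[10..12]='si' -> body[2..4], body so far='vtsi'
Chunk 3: stream[14..15]='0' size=0 (terminator). Final body='vtsi' (4 bytes)
Body byte 1 at stream offset 4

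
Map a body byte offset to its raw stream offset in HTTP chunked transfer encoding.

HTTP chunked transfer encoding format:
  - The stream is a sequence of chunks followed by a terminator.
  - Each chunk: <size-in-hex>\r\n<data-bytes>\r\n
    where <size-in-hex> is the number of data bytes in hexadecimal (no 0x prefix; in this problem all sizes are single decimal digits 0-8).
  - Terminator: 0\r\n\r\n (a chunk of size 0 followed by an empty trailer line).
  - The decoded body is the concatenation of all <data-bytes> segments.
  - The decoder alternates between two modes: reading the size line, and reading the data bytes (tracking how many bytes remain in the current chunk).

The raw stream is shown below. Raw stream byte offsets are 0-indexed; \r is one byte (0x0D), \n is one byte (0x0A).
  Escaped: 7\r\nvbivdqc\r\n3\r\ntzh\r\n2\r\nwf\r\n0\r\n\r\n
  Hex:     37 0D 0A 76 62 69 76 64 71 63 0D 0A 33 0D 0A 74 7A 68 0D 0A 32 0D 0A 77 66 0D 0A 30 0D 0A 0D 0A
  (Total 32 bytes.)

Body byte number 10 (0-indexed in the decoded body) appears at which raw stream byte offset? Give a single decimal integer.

Chunk 1: stream[0..1]='7' size=0x7=7, data at stream[3..10]='vbivdqc' -> body[0..7], body so far='vbivdqc'
Chunk 2: stream[12..13]='3' size=0x3=3, data at stream[15..18]='tzh' -> body[7..10], body so far='vbivdqctzh'
Chunk 3: stream[20..21]='2' size=0x2=2, data at stream[23..25]='wf' -> body[10..12], body so far='vbivdqctzhwf'
Chunk 4: stream[27..28]='0' size=0 (terminator). Final body='vbivdqctzhwf' (12 bytes)
Body byte 10 at stream offset 23

Answer: 23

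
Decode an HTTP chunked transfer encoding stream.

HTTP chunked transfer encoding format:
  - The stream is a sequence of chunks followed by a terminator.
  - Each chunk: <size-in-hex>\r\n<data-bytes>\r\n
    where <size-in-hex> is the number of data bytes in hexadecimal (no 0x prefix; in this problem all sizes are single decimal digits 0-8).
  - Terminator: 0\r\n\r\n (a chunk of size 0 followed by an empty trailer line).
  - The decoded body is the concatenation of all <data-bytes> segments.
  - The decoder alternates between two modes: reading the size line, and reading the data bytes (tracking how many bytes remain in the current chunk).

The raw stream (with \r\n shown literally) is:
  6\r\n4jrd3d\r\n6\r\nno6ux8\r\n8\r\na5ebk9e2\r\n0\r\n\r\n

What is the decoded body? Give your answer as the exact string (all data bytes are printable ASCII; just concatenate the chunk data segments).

Answer: 4jrd3dno6ux8a5ebk9e2

Derivation:
Chunk 1: stream[0..1]='6' size=0x6=6, data at stream[3..9]='4jrd3d' -> body[0..6], body so far='4jrd3d'
Chunk 2: stream[11..12]='6' size=0x6=6, data at stream[14..20]='no6ux8' -> body[6..12], body so far='4jrd3dno6ux8'
Chunk 3: stream[22..23]='8' size=0x8=8, data at stream[25..33]='a5ebk9e2' -> body[12..20], body so far='4jrd3dno6ux8a5ebk9e2'
Chunk 4: stream[35..36]='0' size=0 (terminator). Final body='4jrd3dno6ux8a5ebk9e2' (20 bytes)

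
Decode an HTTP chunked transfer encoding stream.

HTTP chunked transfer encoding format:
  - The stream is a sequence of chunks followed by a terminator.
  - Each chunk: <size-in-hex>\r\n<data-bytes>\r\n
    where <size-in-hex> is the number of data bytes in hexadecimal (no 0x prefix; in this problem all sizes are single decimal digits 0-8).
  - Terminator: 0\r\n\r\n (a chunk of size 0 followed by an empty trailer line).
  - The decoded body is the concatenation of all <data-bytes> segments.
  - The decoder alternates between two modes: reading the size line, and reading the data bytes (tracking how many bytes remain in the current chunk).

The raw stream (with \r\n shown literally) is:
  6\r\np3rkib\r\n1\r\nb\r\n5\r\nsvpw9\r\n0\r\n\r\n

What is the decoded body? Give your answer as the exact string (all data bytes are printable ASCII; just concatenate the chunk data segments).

Answer: p3rkibbsvpw9

Derivation:
Chunk 1: stream[0..1]='6' size=0x6=6, data at stream[3..9]='p3rkib' -> body[0..6], body so far='p3rkib'
Chunk 2: stream[11..12]='1' size=0x1=1, data at stream[14..15]='b' -> body[6..7], body so far='p3rkibb'
Chunk 3: stream[17..18]='5' size=0x5=5, data at stream[20..25]='svpw9' -> body[7..12], body so far='p3rkibbsvpw9'
Chunk 4: stream[27..28]='0' size=0 (terminator). Final body='p3rkibbsvpw9' (12 bytes)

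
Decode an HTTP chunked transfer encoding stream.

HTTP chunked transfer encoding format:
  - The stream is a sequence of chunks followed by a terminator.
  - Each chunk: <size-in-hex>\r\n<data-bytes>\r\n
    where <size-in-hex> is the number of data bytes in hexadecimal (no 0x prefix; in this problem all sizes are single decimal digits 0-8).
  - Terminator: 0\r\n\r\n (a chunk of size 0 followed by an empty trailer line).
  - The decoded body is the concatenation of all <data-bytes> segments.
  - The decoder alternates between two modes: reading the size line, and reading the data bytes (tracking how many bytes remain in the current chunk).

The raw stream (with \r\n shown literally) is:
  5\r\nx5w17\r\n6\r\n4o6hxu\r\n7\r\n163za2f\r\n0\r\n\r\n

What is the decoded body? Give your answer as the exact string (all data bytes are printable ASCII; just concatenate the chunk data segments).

Answer: x5w174o6hxu163za2f

Derivation:
Chunk 1: stream[0..1]='5' size=0x5=5, data at stream[3..8]='x5w17' -> body[0..5], body so far='x5w17'
Chunk 2: stream[10..11]='6' size=0x6=6, data at stream[13..19]='4o6hxu' -> body[5..11], body so far='x5w174o6hxu'
Chunk 3: stream[21..22]='7' size=0x7=7, data at stream[24..31]='163za2f' -> body[11..18], body so far='x5w174o6hxu163za2f'
Chunk 4: stream[33..34]='0' size=0 (terminator). Final body='x5w174o6hxu163za2f' (18 bytes)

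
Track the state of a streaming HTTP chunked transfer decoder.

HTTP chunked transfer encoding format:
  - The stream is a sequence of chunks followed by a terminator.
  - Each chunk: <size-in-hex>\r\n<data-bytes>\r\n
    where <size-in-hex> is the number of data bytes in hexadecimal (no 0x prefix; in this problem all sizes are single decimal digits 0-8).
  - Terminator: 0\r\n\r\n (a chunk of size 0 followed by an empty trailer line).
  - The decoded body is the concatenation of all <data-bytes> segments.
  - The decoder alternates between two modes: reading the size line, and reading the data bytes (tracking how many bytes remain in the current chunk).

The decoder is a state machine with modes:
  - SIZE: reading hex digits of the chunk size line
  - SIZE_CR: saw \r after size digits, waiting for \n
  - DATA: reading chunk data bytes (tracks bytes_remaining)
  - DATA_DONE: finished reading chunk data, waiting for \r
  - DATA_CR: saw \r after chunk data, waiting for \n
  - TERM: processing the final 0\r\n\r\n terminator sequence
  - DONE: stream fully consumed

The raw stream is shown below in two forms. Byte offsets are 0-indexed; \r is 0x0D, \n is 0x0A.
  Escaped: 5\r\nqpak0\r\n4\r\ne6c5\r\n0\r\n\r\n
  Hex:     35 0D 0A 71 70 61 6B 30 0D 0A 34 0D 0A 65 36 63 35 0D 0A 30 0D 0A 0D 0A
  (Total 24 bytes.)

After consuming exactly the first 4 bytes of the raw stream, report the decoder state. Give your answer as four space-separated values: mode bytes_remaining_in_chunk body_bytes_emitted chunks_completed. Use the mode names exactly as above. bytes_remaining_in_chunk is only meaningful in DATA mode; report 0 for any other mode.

Answer: DATA 4 1 0

Derivation:
Byte 0 = '5': mode=SIZE remaining=0 emitted=0 chunks_done=0
Byte 1 = 0x0D: mode=SIZE_CR remaining=0 emitted=0 chunks_done=0
Byte 2 = 0x0A: mode=DATA remaining=5 emitted=0 chunks_done=0
Byte 3 = 'q': mode=DATA remaining=4 emitted=1 chunks_done=0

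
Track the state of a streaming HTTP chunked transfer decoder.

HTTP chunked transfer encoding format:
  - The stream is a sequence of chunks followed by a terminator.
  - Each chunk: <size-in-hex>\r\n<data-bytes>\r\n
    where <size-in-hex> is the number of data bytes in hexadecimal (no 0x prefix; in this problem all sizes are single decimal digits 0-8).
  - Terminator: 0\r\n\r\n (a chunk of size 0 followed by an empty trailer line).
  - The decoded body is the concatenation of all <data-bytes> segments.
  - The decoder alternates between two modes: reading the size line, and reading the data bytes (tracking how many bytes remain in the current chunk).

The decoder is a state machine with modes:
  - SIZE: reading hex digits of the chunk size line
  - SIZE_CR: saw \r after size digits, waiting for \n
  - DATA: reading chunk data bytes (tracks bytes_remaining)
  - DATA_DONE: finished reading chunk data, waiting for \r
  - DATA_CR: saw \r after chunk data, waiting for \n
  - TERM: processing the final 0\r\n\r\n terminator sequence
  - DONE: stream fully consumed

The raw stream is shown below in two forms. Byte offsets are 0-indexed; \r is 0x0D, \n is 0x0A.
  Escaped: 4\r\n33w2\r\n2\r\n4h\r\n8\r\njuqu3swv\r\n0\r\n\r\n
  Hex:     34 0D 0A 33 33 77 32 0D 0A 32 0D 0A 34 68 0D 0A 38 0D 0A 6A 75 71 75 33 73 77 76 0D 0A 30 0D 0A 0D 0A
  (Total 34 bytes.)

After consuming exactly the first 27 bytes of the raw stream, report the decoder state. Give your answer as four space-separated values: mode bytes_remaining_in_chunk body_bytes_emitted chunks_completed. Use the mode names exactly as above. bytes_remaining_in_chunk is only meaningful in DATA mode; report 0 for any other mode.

Byte 0 = '4': mode=SIZE remaining=0 emitted=0 chunks_done=0
Byte 1 = 0x0D: mode=SIZE_CR remaining=0 emitted=0 chunks_done=0
Byte 2 = 0x0A: mode=DATA remaining=4 emitted=0 chunks_done=0
Byte 3 = '3': mode=DATA remaining=3 emitted=1 chunks_done=0
Byte 4 = '3': mode=DATA remaining=2 emitted=2 chunks_done=0
Byte 5 = 'w': mode=DATA remaining=1 emitted=3 chunks_done=0
Byte 6 = '2': mode=DATA_DONE remaining=0 emitted=4 chunks_done=0
Byte 7 = 0x0D: mode=DATA_CR remaining=0 emitted=4 chunks_done=0
Byte 8 = 0x0A: mode=SIZE remaining=0 emitted=4 chunks_done=1
Byte 9 = '2': mode=SIZE remaining=0 emitted=4 chunks_done=1
Byte 10 = 0x0D: mode=SIZE_CR remaining=0 emitted=4 chunks_done=1
Byte 11 = 0x0A: mode=DATA remaining=2 emitted=4 chunks_done=1
Byte 12 = '4': mode=DATA remaining=1 emitted=5 chunks_done=1
Byte 13 = 'h': mode=DATA_DONE remaining=0 emitted=6 chunks_done=1
Byte 14 = 0x0D: mode=DATA_CR remaining=0 emitted=6 chunks_done=1
Byte 15 = 0x0A: mode=SIZE remaining=0 emitted=6 chunks_done=2
Byte 16 = '8': mode=SIZE remaining=0 emitted=6 chunks_done=2
Byte 17 = 0x0D: mode=SIZE_CR remaining=0 emitted=6 chunks_done=2
Byte 18 = 0x0A: mode=DATA remaining=8 emitted=6 chunks_done=2
Byte 19 = 'j': mode=DATA remaining=7 emitted=7 chunks_done=2
Byte 20 = 'u': mode=DATA remaining=6 emitted=8 chunks_done=2
Byte 21 = 'q': mode=DATA remaining=5 emitted=9 chunks_done=2
Byte 22 = 'u': mode=DATA remaining=4 emitted=10 chunks_done=2
Byte 23 = '3': mode=DATA remaining=3 emitted=11 chunks_done=2
Byte 24 = 's': mode=DATA remaining=2 emitted=12 chunks_done=2
Byte 25 = 'w': mode=DATA remaining=1 emitted=13 chunks_done=2
Byte 26 = 'v': mode=DATA_DONE remaining=0 emitted=14 chunks_done=2

Answer: DATA_DONE 0 14 2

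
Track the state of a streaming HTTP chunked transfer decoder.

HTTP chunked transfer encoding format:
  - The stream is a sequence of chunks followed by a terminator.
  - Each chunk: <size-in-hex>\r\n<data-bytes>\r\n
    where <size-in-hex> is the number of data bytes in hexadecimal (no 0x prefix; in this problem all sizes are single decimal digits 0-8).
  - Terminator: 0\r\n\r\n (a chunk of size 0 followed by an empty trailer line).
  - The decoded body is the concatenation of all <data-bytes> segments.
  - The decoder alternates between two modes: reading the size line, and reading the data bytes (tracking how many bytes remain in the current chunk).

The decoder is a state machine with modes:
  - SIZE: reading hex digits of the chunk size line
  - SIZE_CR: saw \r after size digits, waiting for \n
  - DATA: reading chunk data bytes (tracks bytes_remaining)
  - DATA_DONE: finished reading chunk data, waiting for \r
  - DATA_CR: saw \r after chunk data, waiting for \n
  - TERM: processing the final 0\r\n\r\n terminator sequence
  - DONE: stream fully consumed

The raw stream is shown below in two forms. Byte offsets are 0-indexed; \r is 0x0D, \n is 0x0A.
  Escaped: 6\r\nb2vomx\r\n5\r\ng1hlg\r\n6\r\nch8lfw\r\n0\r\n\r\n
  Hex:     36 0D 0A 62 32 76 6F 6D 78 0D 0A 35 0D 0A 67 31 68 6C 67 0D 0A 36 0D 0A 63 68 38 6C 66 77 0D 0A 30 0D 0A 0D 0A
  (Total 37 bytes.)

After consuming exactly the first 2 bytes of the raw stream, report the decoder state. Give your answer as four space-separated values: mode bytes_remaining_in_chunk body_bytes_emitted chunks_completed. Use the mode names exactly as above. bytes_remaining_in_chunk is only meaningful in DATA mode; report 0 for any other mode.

Byte 0 = '6': mode=SIZE remaining=0 emitted=0 chunks_done=0
Byte 1 = 0x0D: mode=SIZE_CR remaining=0 emitted=0 chunks_done=0

Answer: SIZE_CR 0 0 0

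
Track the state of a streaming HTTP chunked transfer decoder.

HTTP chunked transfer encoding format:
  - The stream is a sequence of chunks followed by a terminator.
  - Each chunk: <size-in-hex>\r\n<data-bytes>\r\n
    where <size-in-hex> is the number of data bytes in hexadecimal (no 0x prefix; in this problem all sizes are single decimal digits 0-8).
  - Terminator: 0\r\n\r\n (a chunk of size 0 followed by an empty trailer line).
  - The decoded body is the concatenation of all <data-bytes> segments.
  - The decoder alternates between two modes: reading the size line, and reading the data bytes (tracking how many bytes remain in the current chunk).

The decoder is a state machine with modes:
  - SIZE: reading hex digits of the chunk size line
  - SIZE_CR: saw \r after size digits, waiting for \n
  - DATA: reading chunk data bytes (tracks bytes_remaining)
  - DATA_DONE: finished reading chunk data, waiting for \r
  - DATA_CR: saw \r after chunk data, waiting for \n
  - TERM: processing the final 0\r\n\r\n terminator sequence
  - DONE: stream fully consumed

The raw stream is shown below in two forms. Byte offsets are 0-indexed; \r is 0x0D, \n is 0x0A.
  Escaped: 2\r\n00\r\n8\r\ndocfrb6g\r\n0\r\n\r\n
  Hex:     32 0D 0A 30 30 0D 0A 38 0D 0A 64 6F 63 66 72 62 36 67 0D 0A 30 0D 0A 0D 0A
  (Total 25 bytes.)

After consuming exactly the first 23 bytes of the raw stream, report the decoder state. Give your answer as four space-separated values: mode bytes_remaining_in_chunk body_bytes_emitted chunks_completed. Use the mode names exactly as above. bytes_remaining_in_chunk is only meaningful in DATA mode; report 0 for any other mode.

Byte 0 = '2': mode=SIZE remaining=0 emitted=0 chunks_done=0
Byte 1 = 0x0D: mode=SIZE_CR remaining=0 emitted=0 chunks_done=0
Byte 2 = 0x0A: mode=DATA remaining=2 emitted=0 chunks_done=0
Byte 3 = '0': mode=DATA remaining=1 emitted=1 chunks_done=0
Byte 4 = '0': mode=DATA_DONE remaining=0 emitted=2 chunks_done=0
Byte 5 = 0x0D: mode=DATA_CR remaining=0 emitted=2 chunks_done=0
Byte 6 = 0x0A: mode=SIZE remaining=0 emitted=2 chunks_done=1
Byte 7 = '8': mode=SIZE remaining=0 emitted=2 chunks_done=1
Byte 8 = 0x0D: mode=SIZE_CR remaining=0 emitted=2 chunks_done=1
Byte 9 = 0x0A: mode=DATA remaining=8 emitted=2 chunks_done=1
Byte 10 = 'd': mode=DATA remaining=7 emitted=3 chunks_done=1
Byte 11 = 'o': mode=DATA remaining=6 emitted=4 chunks_done=1
Byte 12 = 'c': mode=DATA remaining=5 emitted=5 chunks_done=1
Byte 13 = 'f': mode=DATA remaining=4 emitted=6 chunks_done=1
Byte 14 = 'r': mode=DATA remaining=3 emitted=7 chunks_done=1
Byte 15 = 'b': mode=DATA remaining=2 emitted=8 chunks_done=1
Byte 16 = '6': mode=DATA remaining=1 emitted=9 chunks_done=1
Byte 17 = 'g': mode=DATA_DONE remaining=0 emitted=10 chunks_done=1
Byte 18 = 0x0D: mode=DATA_CR remaining=0 emitted=10 chunks_done=1
Byte 19 = 0x0A: mode=SIZE remaining=0 emitted=10 chunks_done=2
Byte 20 = '0': mode=SIZE remaining=0 emitted=10 chunks_done=2
Byte 21 = 0x0D: mode=SIZE_CR remaining=0 emitted=10 chunks_done=2
Byte 22 = 0x0A: mode=TERM remaining=0 emitted=10 chunks_done=2

Answer: TERM 0 10 2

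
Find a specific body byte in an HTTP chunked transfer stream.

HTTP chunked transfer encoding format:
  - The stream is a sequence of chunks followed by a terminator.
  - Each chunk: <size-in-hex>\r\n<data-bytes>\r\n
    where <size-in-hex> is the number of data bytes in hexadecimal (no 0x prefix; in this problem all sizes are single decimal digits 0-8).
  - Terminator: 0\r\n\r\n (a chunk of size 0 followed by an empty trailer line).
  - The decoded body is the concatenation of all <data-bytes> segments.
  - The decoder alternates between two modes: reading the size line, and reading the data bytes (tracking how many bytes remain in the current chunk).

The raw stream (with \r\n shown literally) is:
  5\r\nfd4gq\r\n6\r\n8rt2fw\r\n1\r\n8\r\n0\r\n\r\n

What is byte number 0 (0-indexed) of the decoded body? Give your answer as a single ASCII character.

Chunk 1: stream[0..1]='5' size=0x5=5, data at stream[3..8]='fd4gq' -> body[0..5], body so far='fd4gq'
Chunk 2: stream[10..11]='6' size=0x6=6, data at stream[13..19]='8rt2fw' -> body[5..11], body so far='fd4gq8rt2fw'
Chunk 3: stream[21..22]='1' size=0x1=1, data at stream[24..25]='8' -> body[11..12], body so far='fd4gq8rt2fw8'
Chunk 4: stream[27..28]='0' size=0 (terminator). Final body='fd4gq8rt2fw8' (12 bytes)
Body byte 0 = 'f'

Answer: f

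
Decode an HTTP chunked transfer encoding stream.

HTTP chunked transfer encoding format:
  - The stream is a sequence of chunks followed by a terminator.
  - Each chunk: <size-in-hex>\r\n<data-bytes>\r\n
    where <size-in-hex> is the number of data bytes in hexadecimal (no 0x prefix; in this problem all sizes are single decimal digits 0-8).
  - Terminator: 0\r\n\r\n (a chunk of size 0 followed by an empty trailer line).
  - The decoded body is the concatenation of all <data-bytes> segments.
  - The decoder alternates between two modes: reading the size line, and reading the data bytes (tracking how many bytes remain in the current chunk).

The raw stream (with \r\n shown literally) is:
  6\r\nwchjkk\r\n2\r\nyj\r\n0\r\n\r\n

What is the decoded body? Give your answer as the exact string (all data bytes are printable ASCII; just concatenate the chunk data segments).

Answer: wchjkkyj

Derivation:
Chunk 1: stream[0..1]='6' size=0x6=6, data at stream[3..9]='wchjkk' -> body[0..6], body so far='wchjkk'
Chunk 2: stream[11..12]='2' size=0x2=2, data at stream[14..16]='yj' -> body[6..8], body so far='wchjkkyj'
Chunk 3: stream[18..19]='0' size=0 (terminator). Final body='wchjkkyj' (8 bytes)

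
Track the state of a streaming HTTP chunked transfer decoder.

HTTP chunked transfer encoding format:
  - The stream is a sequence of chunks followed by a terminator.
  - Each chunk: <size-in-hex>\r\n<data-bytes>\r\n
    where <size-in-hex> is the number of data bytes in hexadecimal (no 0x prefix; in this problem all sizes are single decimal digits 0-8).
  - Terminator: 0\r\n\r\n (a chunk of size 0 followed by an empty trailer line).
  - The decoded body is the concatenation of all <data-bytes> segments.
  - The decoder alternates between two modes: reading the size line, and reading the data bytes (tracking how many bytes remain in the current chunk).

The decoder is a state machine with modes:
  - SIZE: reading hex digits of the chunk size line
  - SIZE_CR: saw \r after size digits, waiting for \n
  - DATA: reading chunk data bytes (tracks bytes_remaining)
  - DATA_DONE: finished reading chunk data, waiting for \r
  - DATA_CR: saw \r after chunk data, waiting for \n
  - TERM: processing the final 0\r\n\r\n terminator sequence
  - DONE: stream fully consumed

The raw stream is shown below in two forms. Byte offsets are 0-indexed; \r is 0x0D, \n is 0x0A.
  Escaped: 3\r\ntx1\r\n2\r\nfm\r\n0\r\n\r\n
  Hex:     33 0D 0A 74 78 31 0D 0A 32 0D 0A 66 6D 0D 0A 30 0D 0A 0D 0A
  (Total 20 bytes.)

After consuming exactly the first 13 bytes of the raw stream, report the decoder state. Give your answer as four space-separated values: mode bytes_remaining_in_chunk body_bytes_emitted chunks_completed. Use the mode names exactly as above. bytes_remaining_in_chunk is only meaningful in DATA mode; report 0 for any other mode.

Byte 0 = '3': mode=SIZE remaining=0 emitted=0 chunks_done=0
Byte 1 = 0x0D: mode=SIZE_CR remaining=0 emitted=0 chunks_done=0
Byte 2 = 0x0A: mode=DATA remaining=3 emitted=0 chunks_done=0
Byte 3 = 't': mode=DATA remaining=2 emitted=1 chunks_done=0
Byte 4 = 'x': mode=DATA remaining=1 emitted=2 chunks_done=0
Byte 5 = '1': mode=DATA_DONE remaining=0 emitted=3 chunks_done=0
Byte 6 = 0x0D: mode=DATA_CR remaining=0 emitted=3 chunks_done=0
Byte 7 = 0x0A: mode=SIZE remaining=0 emitted=3 chunks_done=1
Byte 8 = '2': mode=SIZE remaining=0 emitted=3 chunks_done=1
Byte 9 = 0x0D: mode=SIZE_CR remaining=0 emitted=3 chunks_done=1
Byte 10 = 0x0A: mode=DATA remaining=2 emitted=3 chunks_done=1
Byte 11 = 'f': mode=DATA remaining=1 emitted=4 chunks_done=1
Byte 12 = 'm': mode=DATA_DONE remaining=0 emitted=5 chunks_done=1

Answer: DATA_DONE 0 5 1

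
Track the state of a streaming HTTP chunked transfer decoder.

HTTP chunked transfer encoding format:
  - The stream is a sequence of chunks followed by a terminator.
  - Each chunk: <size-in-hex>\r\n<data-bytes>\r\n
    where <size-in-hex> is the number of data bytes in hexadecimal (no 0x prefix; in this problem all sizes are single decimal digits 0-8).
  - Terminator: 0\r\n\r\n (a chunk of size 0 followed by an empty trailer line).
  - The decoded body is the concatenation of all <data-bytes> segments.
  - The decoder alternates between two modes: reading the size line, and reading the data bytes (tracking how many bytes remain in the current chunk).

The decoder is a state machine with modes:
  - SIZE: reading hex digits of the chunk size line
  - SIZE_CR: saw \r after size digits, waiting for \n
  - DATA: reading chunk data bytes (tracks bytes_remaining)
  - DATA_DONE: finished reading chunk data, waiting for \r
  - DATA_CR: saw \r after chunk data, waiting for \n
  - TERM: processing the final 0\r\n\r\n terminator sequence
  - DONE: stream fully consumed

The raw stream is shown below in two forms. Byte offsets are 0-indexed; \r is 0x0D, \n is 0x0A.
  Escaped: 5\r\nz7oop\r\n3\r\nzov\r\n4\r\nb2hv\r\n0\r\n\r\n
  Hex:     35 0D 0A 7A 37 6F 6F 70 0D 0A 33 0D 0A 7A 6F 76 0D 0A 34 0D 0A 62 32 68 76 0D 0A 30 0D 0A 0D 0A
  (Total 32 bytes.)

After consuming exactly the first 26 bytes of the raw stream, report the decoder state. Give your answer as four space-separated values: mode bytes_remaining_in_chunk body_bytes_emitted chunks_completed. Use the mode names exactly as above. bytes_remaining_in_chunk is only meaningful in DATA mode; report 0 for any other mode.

Answer: DATA_CR 0 12 2

Derivation:
Byte 0 = '5': mode=SIZE remaining=0 emitted=0 chunks_done=0
Byte 1 = 0x0D: mode=SIZE_CR remaining=0 emitted=0 chunks_done=0
Byte 2 = 0x0A: mode=DATA remaining=5 emitted=0 chunks_done=0
Byte 3 = 'z': mode=DATA remaining=4 emitted=1 chunks_done=0
Byte 4 = '7': mode=DATA remaining=3 emitted=2 chunks_done=0
Byte 5 = 'o': mode=DATA remaining=2 emitted=3 chunks_done=0
Byte 6 = 'o': mode=DATA remaining=1 emitted=4 chunks_done=0
Byte 7 = 'p': mode=DATA_DONE remaining=0 emitted=5 chunks_done=0
Byte 8 = 0x0D: mode=DATA_CR remaining=0 emitted=5 chunks_done=0
Byte 9 = 0x0A: mode=SIZE remaining=0 emitted=5 chunks_done=1
Byte 10 = '3': mode=SIZE remaining=0 emitted=5 chunks_done=1
Byte 11 = 0x0D: mode=SIZE_CR remaining=0 emitted=5 chunks_done=1
Byte 12 = 0x0A: mode=DATA remaining=3 emitted=5 chunks_done=1
Byte 13 = 'z': mode=DATA remaining=2 emitted=6 chunks_done=1
Byte 14 = 'o': mode=DATA remaining=1 emitted=7 chunks_done=1
Byte 15 = 'v': mode=DATA_DONE remaining=0 emitted=8 chunks_done=1
Byte 16 = 0x0D: mode=DATA_CR remaining=0 emitted=8 chunks_done=1
Byte 17 = 0x0A: mode=SIZE remaining=0 emitted=8 chunks_done=2
Byte 18 = '4': mode=SIZE remaining=0 emitted=8 chunks_done=2
Byte 19 = 0x0D: mode=SIZE_CR remaining=0 emitted=8 chunks_done=2
Byte 20 = 0x0A: mode=DATA remaining=4 emitted=8 chunks_done=2
Byte 21 = 'b': mode=DATA remaining=3 emitted=9 chunks_done=2
Byte 22 = '2': mode=DATA remaining=2 emitted=10 chunks_done=2
Byte 23 = 'h': mode=DATA remaining=1 emitted=11 chunks_done=2
Byte 24 = 'v': mode=DATA_DONE remaining=0 emitted=12 chunks_done=2
Byte 25 = 0x0D: mode=DATA_CR remaining=0 emitted=12 chunks_done=2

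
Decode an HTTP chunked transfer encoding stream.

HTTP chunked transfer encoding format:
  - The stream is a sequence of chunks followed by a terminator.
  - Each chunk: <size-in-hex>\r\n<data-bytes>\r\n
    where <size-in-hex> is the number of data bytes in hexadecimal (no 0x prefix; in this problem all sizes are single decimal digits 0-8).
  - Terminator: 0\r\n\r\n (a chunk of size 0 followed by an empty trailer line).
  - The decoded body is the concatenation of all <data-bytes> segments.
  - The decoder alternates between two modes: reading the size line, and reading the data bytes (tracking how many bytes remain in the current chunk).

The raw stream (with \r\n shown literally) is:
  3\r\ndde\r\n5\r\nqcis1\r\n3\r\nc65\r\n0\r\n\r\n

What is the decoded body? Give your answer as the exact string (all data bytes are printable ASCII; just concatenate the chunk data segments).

Answer: ddeqcis1c65

Derivation:
Chunk 1: stream[0..1]='3' size=0x3=3, data at stream[3..6]='dde' -> body[0..3], body so far='dde'
Chunk 2: stream[8..9]='5' size=0x5=5, data at stream[11..16]='qcis1' -> body[3..8], body so far='ddeqcis1'
Chunk 3: stream[18..19]='3' size=0x3=3, data at stream[21..24]='c65' -> body[8..11], body so far='ddeqcis1c65'
Chunk 4: stream[26..27]='0' size=0 (terminator). Final body='ddeqcis1c65' (11 bytes)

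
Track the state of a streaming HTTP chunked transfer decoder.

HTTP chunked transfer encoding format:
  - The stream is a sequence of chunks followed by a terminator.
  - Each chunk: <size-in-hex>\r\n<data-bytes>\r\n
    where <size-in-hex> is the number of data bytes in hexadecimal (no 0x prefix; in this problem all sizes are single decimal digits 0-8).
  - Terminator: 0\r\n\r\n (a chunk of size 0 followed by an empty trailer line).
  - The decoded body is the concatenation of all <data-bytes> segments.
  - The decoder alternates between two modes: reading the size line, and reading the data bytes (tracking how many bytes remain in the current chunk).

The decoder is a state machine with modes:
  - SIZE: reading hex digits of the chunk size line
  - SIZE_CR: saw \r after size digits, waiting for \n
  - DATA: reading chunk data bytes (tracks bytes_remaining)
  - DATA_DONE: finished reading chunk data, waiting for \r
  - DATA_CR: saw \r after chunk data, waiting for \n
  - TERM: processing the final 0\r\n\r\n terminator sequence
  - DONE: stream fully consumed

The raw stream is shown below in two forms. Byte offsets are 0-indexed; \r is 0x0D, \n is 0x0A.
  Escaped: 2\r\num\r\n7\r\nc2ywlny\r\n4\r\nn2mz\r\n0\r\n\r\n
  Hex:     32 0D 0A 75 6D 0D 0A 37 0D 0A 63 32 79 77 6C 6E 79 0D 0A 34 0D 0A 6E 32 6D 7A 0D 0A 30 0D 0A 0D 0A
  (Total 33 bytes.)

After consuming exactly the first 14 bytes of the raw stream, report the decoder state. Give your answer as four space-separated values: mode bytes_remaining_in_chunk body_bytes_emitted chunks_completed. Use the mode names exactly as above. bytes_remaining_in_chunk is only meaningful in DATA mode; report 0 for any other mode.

Byte 0 = '2': mode=SIZE remaining=0 emitted=0 chunks_done=0
Byte 1 = 0x0D: mode=SIZE_CR remaining=0 emitted=0 chunks_done=0
Byte 2 = 0x0A: mode=DATA remaining=2 emitted=0 chunks_done=0
Byte 3 = 'u': mode=DATA remaining=1 emitted=1 chunks_done=0
Byte 4 = 'm': mode=DATA_DONE remaining=0 emitted=2 chunks_done=0
Byte 5 = 0x0D: mode=DATA_CR remaining=0 emitted=2 chunks_done=0
Byte 6 = 0x0A: mode=SIZE remaining=0 emitted=2 chunks_done=1
Byte 7 = '7': mode=SIZE remaining=0 emitted=2 chunks_done=1
Byte 8 = 0x0D: mode=SIZE_CR remaining=0 emitted=2 chunks_done=1
Byte 9 = 0x0A: mode=DATA remaining=7 emitted=2 chunks_done=1
Byte 10 = 'c': mode=DATA remaining=6 emitted=3 chunks_done=1
Byte 11 = '2': mode=DATA remaining=5 emitted=4 chunks_done=1
Byte 12 = 'y': mode=DATA remaining=4 emitted=5 chunks_done=1
Byte 13 = 'w': mode=DATA remaining=3 emitted=6 chunks_done=1

Answer: DATA 3 6 1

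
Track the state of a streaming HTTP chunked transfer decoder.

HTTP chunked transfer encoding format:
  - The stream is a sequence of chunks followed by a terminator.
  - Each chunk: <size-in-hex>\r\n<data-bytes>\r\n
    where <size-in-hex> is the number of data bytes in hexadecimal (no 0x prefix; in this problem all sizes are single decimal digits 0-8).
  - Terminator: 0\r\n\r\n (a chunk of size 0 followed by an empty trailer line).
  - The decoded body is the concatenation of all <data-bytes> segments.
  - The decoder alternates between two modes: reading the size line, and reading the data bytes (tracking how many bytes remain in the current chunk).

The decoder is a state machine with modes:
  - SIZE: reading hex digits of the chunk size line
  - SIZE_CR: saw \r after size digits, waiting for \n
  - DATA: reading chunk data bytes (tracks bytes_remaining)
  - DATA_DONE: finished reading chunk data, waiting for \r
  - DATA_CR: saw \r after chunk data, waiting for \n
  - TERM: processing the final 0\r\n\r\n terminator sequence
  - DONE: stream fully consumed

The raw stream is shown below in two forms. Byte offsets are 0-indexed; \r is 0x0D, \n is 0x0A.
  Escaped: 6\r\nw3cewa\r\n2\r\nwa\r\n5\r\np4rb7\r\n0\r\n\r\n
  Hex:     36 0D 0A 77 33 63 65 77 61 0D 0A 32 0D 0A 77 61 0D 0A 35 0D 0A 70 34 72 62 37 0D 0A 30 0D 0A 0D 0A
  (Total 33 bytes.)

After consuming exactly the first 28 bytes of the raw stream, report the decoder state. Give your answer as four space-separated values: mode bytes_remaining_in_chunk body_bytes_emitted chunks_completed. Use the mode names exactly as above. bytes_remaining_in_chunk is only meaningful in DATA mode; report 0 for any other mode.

Answer: SIZE 0 13 3

Derivation:
Byte 0 = '6': mode=SIZE remaining=0 emitted=0 chunks_done=0
Byte 1 = 0x0D: mode=SIZE_CR remaining=0 emitted=0 chunks_done=0
Byte 2 = 0x0A: mode=DATA remaining=6 emitted=0 chunks_done=0
Byte 3 = 'w': mode=DATA remaining=5 emitted=1 chunks_done=0
Byte 4 = '3': mode=DATA remaining=4 emitted=2 chunks_done=0
Byte 5 = 'c': mode=DATA remaining=3 emitted=3 chunks_done=0
Byte 6 = 'e': mode=DATA remaining=2 emitted=4 chunks_done=0
Byte 7 = 'w': mode=DATA remaining=1 emitted=5 chunks_done=0
Byte 8 = 'a': mode=DATA_DONE remaining=0 emitted=6 chunks_done=0
Byte 9 = 0x0D: mode=DATA_CR remaining=0 emitted=6 chunks_done=0
Byte 10 = 0x0A: mode=SIZE remaining=0 emitted=6 chunks_done=1
Byte 11 = '2': mode=SIZE remaining=0 emitted=6 chunks_done=1
Byte 12 = 0x0D: mode=SIZE_CR remaining=0 emitted=6 chunks_done=1
Byte 13 = 0x0A: mode=DATA remaining=2 emitted=6 chunks_done=1
Byte 14 = 'w': mode=DATA remaining=1 emitted=7 chunks_done=1
Byte 15 = 'a': mode=DATA_DONE remaining=0 emitted=8 chunks_done=1
Byte 16 = 0x0D: mode=DATA_CR remaining=0 emitted=8 chunks_done=1
Byte 17 = 0x0A: mode=SIZE remaining=0 emitted=8 chunks_done=2
Byte 18 = '5': mode=SIZE remaining=0 emitted=8 chunks_done=2
Byte 19 = 0x0D: mode=SIZE_CR remaining=0 emitted=8 chunks_done=2
Byte 20 = 0x0A: mode=DATA remaining=5 emitted=8 chunks_done=2
Byte 21 = 'p': mode=DATA remaining=4 emitted=9 chunks_done=2
Byte 22 = '4': mode=DATA remaining=3 emitted=10 chunks_done=2
Byte 23 = 'r': mode=DATA remaining=2 emitted=11 chunks_done=2
Byte 24 = 'b': mode=DATA remaining=1 emitted=12 chunks_done=2
Byte 25 = '7': mode=DATA_DONE remaining=0 emitted=13 chunks_done=2
Byte 26 = 0x0D: mode=DATA_CR remaining=0 emitted=13 chunks_done=2
Byte 27 = 0x0A: mode=SIZE remaining=0 emitted=13 chunks_done=3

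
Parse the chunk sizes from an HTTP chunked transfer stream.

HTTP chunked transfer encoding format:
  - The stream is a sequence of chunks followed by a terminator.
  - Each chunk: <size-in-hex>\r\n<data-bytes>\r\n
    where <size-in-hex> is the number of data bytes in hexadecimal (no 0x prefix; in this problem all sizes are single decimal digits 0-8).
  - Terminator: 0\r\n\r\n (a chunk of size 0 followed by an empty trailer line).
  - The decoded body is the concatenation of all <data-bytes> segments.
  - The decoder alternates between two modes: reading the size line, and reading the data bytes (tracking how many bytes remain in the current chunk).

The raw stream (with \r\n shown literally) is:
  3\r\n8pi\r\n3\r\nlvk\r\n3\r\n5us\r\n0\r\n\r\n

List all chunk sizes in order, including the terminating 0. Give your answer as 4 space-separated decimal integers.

Answer: 3 3 3 0

Derivation:
Chunk 1: stream[0..1]='3' size=0x3=3, data at stream[3..6]='8pi' -> body[0..3], body so far='8pi'
Chunk 2: stream[8..9]='3' size=0x3=3, data at stream[11..14]='lvk' -> body[3..6], body so far='8pilvk'
Chunk 3: stream[16..17]='3' size=0x3=3, data at stream[19..22]='5us' -> body[6..9], body so far='8pilvk5us'
Chunk 4: stream[24..25]='0' size=0 (terminator). Final body='8pilvk5us' (9 bytes)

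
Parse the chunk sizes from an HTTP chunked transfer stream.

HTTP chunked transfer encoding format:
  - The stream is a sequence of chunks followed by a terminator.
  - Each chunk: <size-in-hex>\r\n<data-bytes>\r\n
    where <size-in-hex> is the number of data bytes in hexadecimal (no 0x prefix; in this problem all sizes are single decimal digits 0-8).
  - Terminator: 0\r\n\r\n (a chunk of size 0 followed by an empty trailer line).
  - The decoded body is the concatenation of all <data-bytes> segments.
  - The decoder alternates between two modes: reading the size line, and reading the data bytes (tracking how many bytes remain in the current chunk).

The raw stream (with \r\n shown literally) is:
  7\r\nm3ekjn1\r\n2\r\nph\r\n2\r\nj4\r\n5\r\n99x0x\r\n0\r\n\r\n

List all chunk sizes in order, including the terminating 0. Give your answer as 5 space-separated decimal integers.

Chunk 1: stream[0..1]='7' size=0x7=7, data at stream[3..10]='m3ekjn1' -> body[0..7], body so far='m3ekjn1'
Chunk 2: stream[12..13]='2' size=0x2=2, data at stream[15..17]='ph' -> body[7..9], body so far='m3ekjn1ph'
Chunk 3: stream[19..20]='2' size=0x2=2, data at stream[22..24]='j4' -> body[9..11], body so far='m3ekjn1phj4'
Chunk 4: stream[26..27]='5' size=0x5=5, data at stream[29..34]='99x0x' -> body[11..16], body so far='m3ekjn1phj499x0x'
Chunk 5: stream[36..37]='0' size=0 (terminator). Final body='m3ekjn1phj499x0x' (16 bytes)

Answer: 7 2 2 5 0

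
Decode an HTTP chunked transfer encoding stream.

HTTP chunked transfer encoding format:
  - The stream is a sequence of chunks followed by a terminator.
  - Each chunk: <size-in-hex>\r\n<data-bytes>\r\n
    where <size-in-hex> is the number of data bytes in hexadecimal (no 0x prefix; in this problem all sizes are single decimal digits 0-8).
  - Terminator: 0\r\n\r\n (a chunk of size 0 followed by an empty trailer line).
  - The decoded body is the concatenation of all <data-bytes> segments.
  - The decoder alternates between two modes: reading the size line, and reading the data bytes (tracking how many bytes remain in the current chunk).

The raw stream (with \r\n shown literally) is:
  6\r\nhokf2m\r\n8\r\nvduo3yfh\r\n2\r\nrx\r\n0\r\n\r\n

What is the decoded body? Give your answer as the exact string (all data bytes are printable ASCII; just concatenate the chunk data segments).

Answer: hokf2mvduo3yfhrx

Derivation:
Chunk 1: stream[0..1]='6' size=0x6=6, data at stream[3..9]='hokf2m' -> body[0..6], body so far='hokf2m'
Chunk 2: stream[11..12]='8' size=0x8=8, data at stream[14..22]='vduo3yfh' -> body[6..14], body so far='hokf2mvduo3yfh'
Chunk 3: stream[24..25]='2' size=0x2=2, data at stream[27..29]='rx' -> body[14..16], body so far='hokf2mvduo3yfhrx'
Chunk 4: stream[31..32]='0' size=0 (terminator). Final body='hokf2mvduo3yfhrx' (16 bytes)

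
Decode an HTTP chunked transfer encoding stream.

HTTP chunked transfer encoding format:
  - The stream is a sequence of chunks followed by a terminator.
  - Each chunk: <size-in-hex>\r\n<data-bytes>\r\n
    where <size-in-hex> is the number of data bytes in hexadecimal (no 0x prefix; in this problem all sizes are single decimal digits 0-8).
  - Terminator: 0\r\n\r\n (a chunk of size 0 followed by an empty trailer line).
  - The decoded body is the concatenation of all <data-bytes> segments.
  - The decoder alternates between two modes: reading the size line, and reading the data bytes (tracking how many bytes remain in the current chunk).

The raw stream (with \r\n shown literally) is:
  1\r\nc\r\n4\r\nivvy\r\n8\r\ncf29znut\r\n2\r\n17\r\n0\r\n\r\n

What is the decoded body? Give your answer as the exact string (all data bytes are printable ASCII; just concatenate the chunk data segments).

Chunk 1: stream[0..1]='1' size=0x1=1, data at stream[3..4]='c' -> body[0..1], body so far='c'
Chunk 2: stream[6..7]='4' size=0x4=4, data at stream[9..13]='ivvy' -> body[1..5], body so far='civvy'
Chunk 3: stream[15..16]='8' size=0x8=8, data at stream[18..26]='cf29znut' -> body[5..13], body so far='civvycf29znut'
Chunk 4: stream[28..29]='2' size=0x2=2, data at stream[31..33]='17' -> body[13..15], body so far='civvycf29znut17'
Chunk 5: stream[35..36]='0' size=0 (terminator). Final body='civvycf29znut17' (15 bytes)

Answer: civvycf29znut17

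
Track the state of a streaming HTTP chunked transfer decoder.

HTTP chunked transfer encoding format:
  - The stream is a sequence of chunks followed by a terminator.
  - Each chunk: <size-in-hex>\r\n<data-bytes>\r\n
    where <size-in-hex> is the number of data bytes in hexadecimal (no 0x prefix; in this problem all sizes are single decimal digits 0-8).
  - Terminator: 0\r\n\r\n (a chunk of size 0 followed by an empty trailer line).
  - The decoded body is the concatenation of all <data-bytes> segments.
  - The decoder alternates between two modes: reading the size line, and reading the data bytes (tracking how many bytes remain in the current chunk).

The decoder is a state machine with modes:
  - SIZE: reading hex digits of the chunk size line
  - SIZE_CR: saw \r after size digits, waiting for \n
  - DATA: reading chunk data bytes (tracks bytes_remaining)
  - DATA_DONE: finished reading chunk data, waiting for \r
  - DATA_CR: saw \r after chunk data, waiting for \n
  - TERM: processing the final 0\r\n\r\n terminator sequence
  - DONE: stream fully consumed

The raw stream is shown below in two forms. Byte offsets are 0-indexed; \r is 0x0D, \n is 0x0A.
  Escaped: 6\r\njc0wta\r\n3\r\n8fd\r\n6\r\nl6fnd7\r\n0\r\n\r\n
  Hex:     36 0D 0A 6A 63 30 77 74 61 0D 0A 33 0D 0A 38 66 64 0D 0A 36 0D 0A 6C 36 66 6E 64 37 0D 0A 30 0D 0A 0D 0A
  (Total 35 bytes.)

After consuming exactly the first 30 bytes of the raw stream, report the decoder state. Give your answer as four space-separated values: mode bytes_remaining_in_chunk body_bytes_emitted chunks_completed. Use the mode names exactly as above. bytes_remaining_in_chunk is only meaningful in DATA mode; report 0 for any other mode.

Answer: SIZE 0 15 3

Derivation:
Byte 0 = '6': mode=SIZE remaining=0 emitted=0 chunks_done=0
Byte 1 = 0x0D: mode=SIZE_CR remaining=0 emitted=0 chunks_done=0
Byte 2 = 0x0A: mode=DATA remaining=6 emitted=0 chunks_done=0
Byte 3 = 'j': mode=DATA remaining=5 emitted=1 chunks_done=0
Byte 4 = 'c': mode=DATA remaining=4 emitted=2 chunks_done=0
Byte 5 = '0': mode=DATA remaining=3 emitted=3 chunks_done=0
Byte 6 = 'w': mode=DATA remaining=2 emitted=4 chunks_done=0
Byte 7 = 't': mode=DATA remaining=1 emitted=5 chunks_done=0
Byte 8 = 'a': mode=DATA_DONE remaining=0 emitted=6 chunks_done=0
Byte 9 = 0x0D: mode=DATA_CR remaining=0 emitted=6 chunks_done=0
Byte 10 = 0x0A: mode=SIZE remaining=0 emitted=6 chunks_done=1
Byte 11 = '3': mode=SIZE remaining=0 emitted=6 chunks_done=1
Byte 12 = 0x0D: mode=SIZE_CR remaining=0 emitted=6 chunks_done=1
Byte 13 = 0x0A: mode=DATA remaining=3 emitted=6 chunks_done=1
Byte 14 = '8': mode=DATA remaining=2 emitted=7 chunks_done=1
Byte 15 = 'f': mode=DATA remaining=1 emitted=8 chunks_done=1
Byte 16 = 'd': mode=DATA_DONE remaining=0 emitted=9 chunks_done=1
Byte 17 = 0x0D: mode=DATA_CR remaining=0 emitted=9 chunks_done=1
Byte 18 = 0x0A: mode=SIZE remaining=0 emitted=9 chunks_done=2
Byte 19 = '6': mode=SIZE remaining=0 emitted=9 chunks_done=2
Byte 20 = 0x0D: mode=SIZE_CR remaining=0 emitted=9 chunks_done=2
Byte 21 = 0x0A: mode=DATA remaining=6 emitted=9 chunks_done=2
Byte 22 = 'l': mode=DATA remaining=5 emitted=10 chunks_done=2
Byte 23 = '6': mode=DATA remaining=4 emitted=11 chunks_done=2
Byte 24 = 'f': mode=DATA remaining=3 emitted=12 chunks_done=2
Byte 25 = 'n': mode=DATA remaining=2 emitted=13 chunks_done=2
Byte 26 = 'd': mode=DATA remaining=1 emitted=14 chunks_done=2
Byte 27 = '7': mode=DATA_DONE remaining=0 emitted=15 chunks_done=2
Byte 28 = 0x0D: mode=DATA_CR remaining=0 emitted=15 chunks_done=2
Byte 29 = 0x0A: mode=SIZE remaining=0 emitted=15 chunks_done=3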